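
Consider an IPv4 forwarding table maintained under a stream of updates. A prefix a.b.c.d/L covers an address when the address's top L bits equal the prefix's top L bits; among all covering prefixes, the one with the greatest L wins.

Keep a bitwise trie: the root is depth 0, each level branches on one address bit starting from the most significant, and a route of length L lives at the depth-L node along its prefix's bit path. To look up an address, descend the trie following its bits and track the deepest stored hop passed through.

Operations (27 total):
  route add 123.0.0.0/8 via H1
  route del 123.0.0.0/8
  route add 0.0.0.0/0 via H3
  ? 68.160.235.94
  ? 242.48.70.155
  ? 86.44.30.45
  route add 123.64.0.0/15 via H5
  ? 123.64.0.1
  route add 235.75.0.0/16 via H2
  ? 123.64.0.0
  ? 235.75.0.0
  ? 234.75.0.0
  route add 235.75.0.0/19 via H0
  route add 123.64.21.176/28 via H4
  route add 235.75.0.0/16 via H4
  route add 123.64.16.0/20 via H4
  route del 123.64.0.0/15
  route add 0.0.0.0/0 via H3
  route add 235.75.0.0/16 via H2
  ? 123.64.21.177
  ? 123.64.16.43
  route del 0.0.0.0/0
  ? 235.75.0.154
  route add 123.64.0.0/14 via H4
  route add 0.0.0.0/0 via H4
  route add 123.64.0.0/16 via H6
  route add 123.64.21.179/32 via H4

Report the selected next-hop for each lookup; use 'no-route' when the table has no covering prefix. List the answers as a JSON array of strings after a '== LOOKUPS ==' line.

Process each operation:
  + 123.0.0.0/8 (H1) depth=8
  del 123.0.0.0/8 (clear depth 8)
  + 0.0.0.0/0 (H3) depth=0
  ? 68.160.235.94  path d0:H3→d1:-→d2:-  best=H3
  ? 242.48.70.155  path d0:H3  best=H3
  ? 86.44.30.45  path d0:H3→d1:-→d2:-  best=H3
  + 123.64.0.0/15 (H5) depth=15
  ? 123.64.0.1  path d0:H3→d1:-→d2:-→d3:-→d4:-→d5:-→d6:-→d7:-→d8:-→d9:-→d10:-→d11:-→d12:-→d13:-→d14:-→d15:H5  best=H5
  + 235.75.0.0/16 (H2) depth=16
  ? 123.64.0.0  path d0:H3→d1:-→d2:-→d3:-→d4:-→d5:-→d6:-→d7:-→d8:-→d9:-→d10:-→d11:-→d12:-→d13:-→d14:-→d15:H5  best=H5
  ? 235.75.0.0  path d0:H3→d1:-→d2:-→d3:-→d4:-→d5:-→d6:-→d7:-→d8:-→d9:-→d10:-→d11:-→d12:-→d13:-→d14:-→d15:-→d16:H2  best=H2
  ? 234.75.0.0  path d0:H3→d1:-→d2:-→d3:-→d4:-→d5:-→d6:-→d7:-  best=H3
  + 235.75.0.0/19 (H0) depth=19
  + 123.64.21.176/28 (H4) depth=28
  + 235.75.0.0/16 (H4) depth=16
  + 123.64.16.0/20 (H4) depth=20
  del 123.64.0.0/15 (clear depth 15)
  + 0.0.0.0/0 (H3) depth=0
  + 235.75.0.0/16 (H2) depth=16
  ? 123.64.21.177  path d0:H3→d1:-→d2:-→d3:-→d4:-→d5:-→d6:-→d7:-→d8:-→d9:-→d10:-→d11:-→d12:-→d13:-→d14:-→d15:-→d16:-→d17:-→d18:-→d19:-→d20:H4→d21:-→d22:-→d23:-→d24:-→d25:-→d26:-→d27:-→d28:H4  best=H4
  ? 123.64.16.43  path d0:H3→d1:-→d2:-→d3:-→d4:-→d5:-→d6:-→d7:-→d8:-→d9:-→d10:-→d11:-→d12:-→d13:-→d14:-→d15:-→d16:-→d17:-→d18:-→d19:-→d20:H4→d21:-  best=H4
  del 0.0.0.0/0 (clear depth 0)
  ? 235.75.0.154  path d0:-→d1:-→d2:-→d3:-→d4:-→d5:-→d6:-→d7:-→d8:-→d9:-→d10:-→d11:-→d12:-→d13:-→d14:-→d15:-→d16:H2→d17:-→d18:-→d19:H0  best=H0
  + 123.64.0.0/14 (H4) depth=14
  + 0.0.0.0/0 (H4) depth=0
  + 123.64.0.0/16 (H6) depth=16
  + 123.64.21.179/32 (H4) depth=32

== LOOKUPS ==
["H3","H3","H3","H5","H5","H2","H3","H4","H4","H0"]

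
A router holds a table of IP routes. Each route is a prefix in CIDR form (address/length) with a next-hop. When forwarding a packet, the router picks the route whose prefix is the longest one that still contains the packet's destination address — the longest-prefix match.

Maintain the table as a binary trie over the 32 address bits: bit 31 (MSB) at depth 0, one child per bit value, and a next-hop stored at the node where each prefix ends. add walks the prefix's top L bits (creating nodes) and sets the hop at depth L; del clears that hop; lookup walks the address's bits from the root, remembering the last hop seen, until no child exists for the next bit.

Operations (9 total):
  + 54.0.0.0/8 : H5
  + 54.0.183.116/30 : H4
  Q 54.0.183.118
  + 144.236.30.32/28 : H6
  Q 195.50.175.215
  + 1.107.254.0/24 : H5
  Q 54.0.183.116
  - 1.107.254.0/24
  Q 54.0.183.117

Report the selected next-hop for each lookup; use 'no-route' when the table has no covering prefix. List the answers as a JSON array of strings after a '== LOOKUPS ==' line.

Apply in order:
  add 54.0.0.0/8 -> H5 at depth 8
  add 54.0.183.116/30 -> H4 at depth 30
  ? 54.0.183.118  path d0:-→d1:-→d2:-→d3:-→d4:-→d5:-→d6:-→d7:-→d8:H5→d9:-→d10:-→d11:-→d12:-→d13:-→d14:-→d15:-→d16:-→d17:-→d18:-→d19:-→d20:-→d21:-→d22:-→d23:-→d24:-→d25:-→d26:-→d27:-→d28:-→d29:-→d30:H4  best=H4
  add 144.236.30.32/28 -> H6 at depth 28
  ? 195.50.175.215  path d0:-→d1:-  best=no-route
  add 1.107.254.0/24 -> H5 at depth 24
  ? 54.0.183.116  path d0:-→d1:-→d2:-→d3:-→d4:-→d5:-→d6:-→d7:-→d8:H5→d9:-→d10:-→d11:-→d12:-→d13:-→d14:-→d15:-→d16:-→d17:-→d18:-→d19:-→d20:-→d21:-→d22:-→d23:-→d24:-→d25:-→d26:-→d27:-→d28:-→d29:-→d30:H4  best=H4
  - 1.107.254.0/24 clear@24
  ? 54.0.183.117  path d0:-→d1:-→d2:-→d3:-→d4:-→d5:-→d6:-→d7:-→d8:H5→d9:-→d10:-→d11:-→d12:-→d13:-→d14:-→d15:-→d16:-→d17:-→d18:-→d19:-→d20:-→d21:-→d22:-→d23:-→d24:-→d25:-→d26:-→d27:-→d28:-→d29:-→d30:H4  best=H4

== LOOKUPS ==
["H4","no-route","H4","H4"]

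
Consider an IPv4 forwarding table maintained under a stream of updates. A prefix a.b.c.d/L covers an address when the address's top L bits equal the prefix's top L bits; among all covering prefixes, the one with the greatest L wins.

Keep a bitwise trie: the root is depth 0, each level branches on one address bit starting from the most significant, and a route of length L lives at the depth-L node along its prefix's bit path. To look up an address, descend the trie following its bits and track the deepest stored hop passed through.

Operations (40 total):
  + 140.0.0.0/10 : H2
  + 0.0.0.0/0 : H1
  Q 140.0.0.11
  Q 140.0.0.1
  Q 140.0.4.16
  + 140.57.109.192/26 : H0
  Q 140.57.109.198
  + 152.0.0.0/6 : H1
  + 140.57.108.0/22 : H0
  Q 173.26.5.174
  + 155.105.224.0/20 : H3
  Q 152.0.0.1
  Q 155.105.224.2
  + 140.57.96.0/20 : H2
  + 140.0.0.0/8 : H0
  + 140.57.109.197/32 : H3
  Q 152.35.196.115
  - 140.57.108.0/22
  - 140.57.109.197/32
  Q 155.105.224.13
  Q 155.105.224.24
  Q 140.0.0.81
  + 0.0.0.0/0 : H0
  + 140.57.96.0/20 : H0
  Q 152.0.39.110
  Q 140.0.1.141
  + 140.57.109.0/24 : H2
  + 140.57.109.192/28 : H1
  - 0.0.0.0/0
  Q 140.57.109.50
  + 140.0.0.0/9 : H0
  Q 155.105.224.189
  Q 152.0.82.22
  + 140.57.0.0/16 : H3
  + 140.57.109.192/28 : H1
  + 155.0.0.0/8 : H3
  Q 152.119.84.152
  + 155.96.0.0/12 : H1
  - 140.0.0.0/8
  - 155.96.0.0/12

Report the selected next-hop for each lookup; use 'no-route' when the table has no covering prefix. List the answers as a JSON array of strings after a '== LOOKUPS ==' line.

Process each operation:
  + 140.0.0.0/10 (H2) depth=10
  + 0.0.0.0/0 (H1) depth=0
  lookup 140.0.0.11: bits 1000110000 walk d0:H1→d1:-→d2:-→d3:-→d4:-→d5:-→d6:-→d7:-→d8:-→d9:-→d10:H2 -> H2
  lookup 140.0.0.1: bits 1000110000 walk d0:H1→d1:-→d2:-→d3:-→d4:-→d5:-→d6:-→d7:-→d8:-→d9:-→d10:H2 -> H2
  lookup 140.0.4.16: bits 1000110000 walk d0:H1→d1:-→d2:-→d3:-→d4:-→d5:-→d6:-→d7:-→d8:-→d9:-→d10:H2 -> H2
  + 140.57.109.192/26 (H0) depth=26
  lookup 140.57.109.198: bits 10001100001110010110110111 walk d0:H1→d1:-→d2:-→d3:-→d4:-→d5:-→d6:-→d7:-→d8:-→d9:-→d10:H2→d11:-→d12:-→d13:-→d14:-→d15:-→d16:-→d17:-→d18:-→d19:-→d20:-→d21:-→d22:-→d23:-→d24:-→d25:-→d26:H0 -> H0
  + 152.0.0.0/6 (H1) depth=6
  + 140.57.108.0/22 (H0) depth=22
  lookup 173.26.5.174: bits 10 walk d0:H1→d1:-→d2:- -> H1
  + 155.105.224.0/20 (H3) depth=20
  lookup 152.0.0.1: bits 100110 walk d0:H1→d1:-→d2:-→d3:-→d4:-→d5:-→d6:H1 -> H1
  lookup 155.105.224.2: bits 10011011011010011110 walk d0:H1→d1:-→d2:-→d3:-→d4:-→d5:-→d6:H1→d7:-→d8:-→d9:-→d10:-→d11:-→d12:-→d13:-→d14:-→d15:-→d16:-→d17:-→d18:-→d19:-→d20:H3 -> H3
  + 140.57.96.0/20 (H2) depth=20
  + 140.0.0.0/8 (H0) depth=8
  + 140.57.109.197/32 (H3) depth=32
  lookup 152.35.196.115: bits 100110 walk d0:H1→d1:-→d2:-→d3:-→d4:-→d5:-→d6:H1 -> H1
  - 140.57.108.0/22 clear@22
  - 140.57.109.197/32 clear@32
  lookup 155.105.224.13: bits 10011011011010011110 walk d0:H1→d1:-→d2:-→d3:-→d4:-→d5:-→d6:H1→d7:-→d8:-→d9:-→d10:-→d11:-→d12:-→d13:-→d14:-→d15:-→d16:-→d17:-→d18:-→d19:-→d20:H3 -> H3
  lookup 155.105.224.24: bits 10011011011010011110 walk d0:H1→d1:-→d2:-→d3:-→d4:-→d5:-→d6:H1→d7:-→d8:-→d9:-→d10:-→d11:-→d12:-→d13:-→d14:-→d15:-→d16:-→d17:-→d18:-→d19:-→d20:H3 -> H3
  lookup 140.0.0.81: bits 1000110000 walk d0:H1→d1:-→d2:-→d3:-→d4:-→d5:-→d6:-→d7:-→d8:H0→d9:-→d10:H2 -> H2
  + 0.0.0.0/0 (H0) depth=0
  + 140.57.96.0/20 (H0) depth=20
  lookup 152.0.39.110: bits 100110 walk d0:H0→d1:-→d2:-→d3:-→d4:-→d5:-→d6:H1 -> H1
  lookup 140.0.1.141: bits 1000110000 walk d0:H0→d1:-→d2:-→d3:-→d4:-→d5:-→d6:-→d7:-→d8:H0→d9:-→d10:H2 -> H2
  + 140.57.109.0/24 (H2) depth=24
  + 140.57.109.192/28 (H1) depth=28
  - 0.0.0.0/0 clear@0
  lookup 140.57.109.50: bits 100011000011100101101101 walk d0:-→d1:-→d2:-→d3:-→d4:-→d5:-→d6:-→d7:-→d8:H0→d9:-→d10:H2→d11:-→d12:-→d13:-→d14:-→d15:-→d16:-→d17:-→d18:-→d19:-→d20:H0→d21:-→d22:-→d23:-→d24:H2 -> H2
  + 140.0.0.0/9 (H0) depth=9
  lookup 155.105.224.189: bits 10011011011010011110 walk d0:-→d1:-→d2:-→d3:-→d4:-→d5:-→d6:H1→d7:-→d8:-→d9:-→d10:-→d11:-→d12:-→d13:-→d14:-→d15:-→d16:-→d17:-→d18:-→d19:-→d20:H3 -> H3
  lookup 152.0.82.22: bits 100110 walk d0:-→d1:-→d2:-→d3:-→d4:-→d5:-→d6:H1 -> H1
  + 140.57.0.0/16 (H3) depth=16
  + 140.57.109.192/28 (H1) depth=28
  + 155.0.0.0/8 (H3) depth=8
  lookup 152.119.84.152: bits 100110 walk d0:-→d1:-→d2:-→d3:-→d4:-→d5:-→d6:H1 -> H1
  + 155.96.0.0/12 (H1) depth=12
  - 140.0.0.0/8 clear@8
  - 155.96.0.0/12 clear@12

== LOOKUPS ==
["H2","H2","H2","H0","H1","H1","H3","H1","H3","H3","H2","H1","H2","H2","H3","H1","H1"]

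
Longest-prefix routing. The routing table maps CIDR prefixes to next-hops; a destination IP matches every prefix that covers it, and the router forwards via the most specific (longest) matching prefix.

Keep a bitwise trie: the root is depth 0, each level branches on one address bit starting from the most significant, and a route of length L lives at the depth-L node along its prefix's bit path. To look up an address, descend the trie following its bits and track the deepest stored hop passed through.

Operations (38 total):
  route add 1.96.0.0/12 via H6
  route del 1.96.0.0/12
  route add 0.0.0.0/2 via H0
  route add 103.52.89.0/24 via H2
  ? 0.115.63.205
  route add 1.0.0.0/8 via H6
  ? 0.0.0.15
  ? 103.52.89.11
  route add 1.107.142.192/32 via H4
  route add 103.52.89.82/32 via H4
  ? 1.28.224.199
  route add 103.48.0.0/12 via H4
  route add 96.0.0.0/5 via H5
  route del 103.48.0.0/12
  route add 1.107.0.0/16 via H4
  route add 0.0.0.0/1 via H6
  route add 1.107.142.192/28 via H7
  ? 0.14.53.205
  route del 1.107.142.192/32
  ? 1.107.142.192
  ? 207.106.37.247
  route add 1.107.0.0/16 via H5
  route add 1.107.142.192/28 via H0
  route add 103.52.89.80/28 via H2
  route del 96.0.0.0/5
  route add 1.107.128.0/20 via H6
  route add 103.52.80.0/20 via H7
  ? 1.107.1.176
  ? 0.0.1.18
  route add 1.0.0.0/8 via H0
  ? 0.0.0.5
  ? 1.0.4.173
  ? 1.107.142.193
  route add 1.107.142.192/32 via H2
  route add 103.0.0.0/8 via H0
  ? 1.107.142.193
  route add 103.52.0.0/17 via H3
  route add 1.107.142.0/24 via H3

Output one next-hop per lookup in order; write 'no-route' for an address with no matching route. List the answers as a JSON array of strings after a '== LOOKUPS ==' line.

Trace:
  + 1.96.0.0/12 (H6) depth=12
  del 1.96.0.0/12 (clear depth 12)
  + 0.0.0.0/2 (H0) depth=2
  + 103.52.89.0/24 (H2) depth=24
  ? 0.115.63.205  path d0:-→d1:-→d2:H0→d3:-→d4:-→d5:-→d6:-→d7:-  best=H0
  + 1.0.0.0/8 (H6) depth=8
  ? 0.0.0.15  path d0:-→d1:-→d2:H0→d3:-→d4:-→d5:-→d6:-→d7:-  best=H0
  ? 103.52.89.11  path d0:-→d1:-→d2:-→d3:-→d4:-→d5:-→d6:-→d7:-→d8:-→d9:-→d10:-→d11:-→d12:-→d13:-→d14:-→d15:-→d16:-→d17:-→d18:-→d19:-→d20:-→d21:-→d22:-→d23:-→d24:H2  best=H2
  + 1.107.142.192/32 (H4) depth=32
  + 103.52.89.82/32 (H4) depth=32
  ? 1.28.224.199  path d0:-→d1:-→d2:H0→d3:-→d4:-→d5:-→d6:-→d7:-→d8:H6→d9:-  best=H6
  + 103.48.0.0/12 (H4) depth=12
  + 96.0.0.0/5 (H5) depth=5
  del 103.48.0.0/12 (clear depth 12)
  + 1.107.0.0/16 (H4) depth=16
  + 0.0.0.0/1 (H6) depth=1
  + 1.107.142.192/28 (H7) depth=28
  ? 0.14.53.205  path d0:-→d1:H6→d2:H0→d3:-→d4:-→d5:-→d6:-→d7:-  best=H0
  del 1.107.142.192/32 (clear depth 32)
  ? 1.107.142.192  path d0:-→d1:H6→d2:H0→d3:-→d4:-→d5:-→d6:-→d7:-→d8:H6→d9:-→d10:-→d11:-→d12:-→d13:-→d14:-→d15:-→d16:H4→d17:-→d18:-→d19:-→d20:-→d21:-→d22:-→d23:-→d24:-→d25:-→d26:-→d27:-→d28:H7→d29:-→d30:-→d31:-→d32:-  best=H7
  ? 207.106.37.247  path d0:-  best=no-route
  + 1.107.0.0/16 (H5) depth=16
  + 1.107.142.192/28 (H0) depth=28
  + 103.52.89.80/28 (H2) depth=28
  del 96.0.0.0/5 (clear depth 5)
  + 1.107.128.0/20 (H6) depth=20
  + 103.52.80.0/20 (H7) depth=20
  ? 1.107.1.176  path d0:-→d1:H6→d2:H0→d3:-→d4:-→d5:-→d6:-→d7:-→d8:H6→d9:-→d10:-→d11:-→d12:-→d13:-→d14:-→d15:-→d16:H5  best=H5
  ? 0.0.1.18  path d0:-→d1:H6→d2:H0→d3:-→d4:-→d5:-→d6:-→d7:-  best=H0
  + 1.0.0.0/8 (H0) depth=8
  ? 0.0.0.5  path d0:-→d1:H6→d2:H0→d3:-→d4:-→d5:-→d6:-→d7:-  best=H0
  ? 1.0.4.173  path d0:-→d1:H6→d2:H0→d3:-→d4:-→d5:-→d6:-→d7:-→d8:H0→d9:-  best=H0
  ? 1.107.142.193  path d0:-→d1:H6→d2:H0→d3:-→d4:-→d5:-→d6:-→d7:-→d8:H0→d9:-→d10:-→d11:-→d12:-→d13:-→d14:-→d15:-→d16:H5→d17:-→d18:-→d19:-→d20:H6→d21:-→d22:-→d23:-→d24:-→d25:-→d26:-→d27:-→d28:H0→d29:-→d30:-→d31:-  best=H0
  + 1.107.142.192/32 (H2) depth=32
  + 103.0.0.0/8 (H0) depth=8
  ? 1.107.142.193  path d0:-→d1:H6→d2:H0→d3:-→d4:-→d5:-→d6:-→d7:-→d8:H0→d9:-→d10:-→d11:-→d12:-→d13:-→d14:-→d15:-→d16:H5→d17:-→d18:-→d19:-→d20:H6→d21:-→d22:-→d23:-→d24:-→d25:-→d26:-→d27:-→d28:H0→d29:-→d30:-→d31:-  best=H0
  + 103.52.0.0/17 (H3) depth=17
  + 1.107.142.0/24 (H3) depth=24

== LOOKUPS ==
["H0","H0","H2","H6","H0","H7","no-route","H5","H0","H0","H0","H0","H0"]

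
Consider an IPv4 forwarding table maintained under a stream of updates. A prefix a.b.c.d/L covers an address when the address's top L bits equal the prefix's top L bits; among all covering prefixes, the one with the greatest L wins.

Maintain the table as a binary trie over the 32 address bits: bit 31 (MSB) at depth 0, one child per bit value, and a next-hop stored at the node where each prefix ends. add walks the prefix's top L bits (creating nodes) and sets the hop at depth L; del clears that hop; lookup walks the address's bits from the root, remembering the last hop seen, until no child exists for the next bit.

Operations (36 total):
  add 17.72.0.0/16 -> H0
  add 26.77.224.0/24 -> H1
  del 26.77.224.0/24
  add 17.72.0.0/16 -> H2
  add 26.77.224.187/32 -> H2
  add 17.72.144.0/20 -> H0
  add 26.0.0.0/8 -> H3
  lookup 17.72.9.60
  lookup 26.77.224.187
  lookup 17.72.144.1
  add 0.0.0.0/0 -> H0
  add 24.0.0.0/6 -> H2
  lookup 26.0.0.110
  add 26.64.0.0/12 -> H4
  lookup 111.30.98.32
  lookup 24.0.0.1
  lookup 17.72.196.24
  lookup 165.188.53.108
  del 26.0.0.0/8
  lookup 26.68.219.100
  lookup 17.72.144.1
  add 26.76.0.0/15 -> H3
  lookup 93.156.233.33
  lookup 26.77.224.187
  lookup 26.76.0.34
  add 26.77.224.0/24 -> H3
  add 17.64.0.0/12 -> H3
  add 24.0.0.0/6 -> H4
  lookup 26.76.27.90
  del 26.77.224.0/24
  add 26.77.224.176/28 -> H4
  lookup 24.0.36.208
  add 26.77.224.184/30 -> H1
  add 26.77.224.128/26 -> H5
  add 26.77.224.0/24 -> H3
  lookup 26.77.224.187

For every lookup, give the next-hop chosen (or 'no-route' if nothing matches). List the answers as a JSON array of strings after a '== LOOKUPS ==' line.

Process each operation:
  + 17.72.0.0/16 (H0) depth=16
  + 26.77.224.0/24 (H1) depth=24
  - 26.77.224.0/24 clear@24
  + 17.72.0.0/16 (H2) depth=16
  + 26.77.224.187/32 (H2) depth=32
  + 17.72.144.0/20 (H0) depth=20
  + 26.0.0.0/8 (H3) depth=8
  lookup 17.72.9.60: bits 0001000101001000 walk d0:-→d1:-→d2:-→d3:-→d4:-→d5:-→d6:-→d7:-→d8:-→d9:-→d10:-→d11:-→d12:-→d13:-→d14:-→d15:-→d16:H2 -> H2
  lookup 26.77.224.187: bits 00011010010011011110000010111011 walk d0:-→d1:-→d2:-→d3:-→d4:-→d5:-→d6:-→d7:-→d8:H3→d9:-→d10:-→d11:-→d12:-→d13:-→d14:-→d15:-→d16:-→d17:-→d18:-→d19:-→d20:-→d21:-→d22:-→d23:-→d24:-→d25:-→d26:-→d27:-→d28:-→d29:-→d30:-→d31:-→d32:H2 -> H2
  lookup 17.72.144.1: bits 00010001010010001001 walk d0:-→d1:-→d2:-→d3:-→d4:-→d5:-→d6:-→d7:-→d8:-→d9:-→d10:-→d11:-→d12:-→d13:-→d14:-→d15:-→d16:H2→d17:-→d18:-→d19:-→d20:H0 -> H0
  + 0.0.0.0/0 (H0) depth=0
  + 24.0.0.0/6 (H2) depth=6
  lookup 26.0.0.110: bits 000110100 walk d0:H0→d1:-→d2:-→d3:-→d4:-→d5:-→d6:H2→d7:-→d8:H3→d9:- -> H3
  + 26.64.0.0/12 (H4) depth=12
  lookup 111.30.98.32: bits 0 walk d0:H0→d1:- -> H0
  lookup 24.0.0.1: bits 000110 walk d0:H0→d1:-→d2:-→d3:-→d4:-→d5:-→d6:H2 -> H2
  lookup 17.72.196.24: bits 00010001010010001 walk d0:H0→d1:-→d2:-→d3:-→d4:-→d5:-→d6:-→d7:-→d8:-→d9:-→d10:-→d11:-→d12:-→d13:-→d14:-→d15:-→d16:H2→d17:- -> H2
  lookup 165.188.53.108: bits ε walk d0:H0 -> H0
  - 26.0.0.0/8 clear@8
  lookup 26.68.219.100: bits 000110100100 walk d0:H0→d1:-→d2:-→d3:-→d4:-→d5:-→d6:H2→d7:-→d8:-→d9:-→d10:-→d11:-→d12:H4 -> H4
  lookup 17.72.144.1: bits 00010001010010001001 walk d0:H0→d1:-→d2:-→d3:-→d4:-→d5:-→d6:-→d7:-→d8:-→d9:-→d10:-→d11:-→d12:-→d13:-→d14:-→d15:-→d16:H2→d17:-→d18:-→d19:-→d20:H0 -> H0
  + 26.76.0.0/15 (H3) depth=15
  lookup 93.156.233.33: bits 0 walk d0:H0→d1:- -> H0
  lookup 26.77.224.187: bits 00011010010011011110000010111011 walk d0:H0→d1:-→d2:-→d3:-→d4:-→d5:-→d6:H2→d7:-→d8:-→d9:-→d10:-→d11:-→d12:H4→d13:-→d14:-→d15:H3→d16:-→d17:-→d18:-→d19:-→d20:-→d21:-→d22:-→d23:-→d24:-→d25:-→d26:-→d27:-→d28:-→d29:-→d30:-→d31:-→d32:H2 -> H2
  lookup 26.76.0.34: bits 000110100100110 walk d0:H0→d1:-→d2:-→d3:-→d4:-→d5:-→d6:H2→d7:-→d8:-→d9:-→d10:-→d11:-→d12:H4→d13:-→d14:-→d15:H3 -> H3
  + 26.77.224.0/24 (H3) depth=24
  + 17.64.0.0/12 (H3) depth=12
  + 24.0.0.0/6 (H4) depth=6
  lookup 26.76.27.90: bits 000110100100110 walk d0:H0→d1:-→d2:-→d3:-→d4:-→d5:-→d6:H4→d7:-→d8:-→d9:-→d10:-→d11:-→d12:H4→d13:-→d14:-→d15:H3 -> H3
  - 26.77.224.0/24 clear@24
  + 26.77.224.176/28 (H4) depth=28
  lookup 24.0.36.208: bits 000110 walk d0:H0→d1:-→d2:-→d3:-→d4:-→d5:-→d6:H4 -> H4
  + 26.77.224.184/30 (H1) depth=30
  + 26.77.224.128/26 (H5) depth=26
  + 26.77.224.0/24 (H3) depth=24
  lookup 26.77.224.187: bits 00011010010011011110000010111011 walk d0:H0→d1:-→d2:-→d3:-→d4:-→d5:-→d6:H4→d7:-→d8:-→d9:-→d10:-→d11:-→d12:H4→d13:-→d14:-→d15:H3→d16:-→d17:-→d18:-→d19:-→d20:-→d21:-→d22:-→d23:-→d24:H3→d25:-→d26:H5→d27:-→d28:H4→d29:-→d30:H1→d31:-→d32:H2 -> H2

== LOOKUPS ==
["H2","H2","H0","H3","H0","H2","H2","H0","H4","H0","H0","H2","H3","H3","H4","H2"]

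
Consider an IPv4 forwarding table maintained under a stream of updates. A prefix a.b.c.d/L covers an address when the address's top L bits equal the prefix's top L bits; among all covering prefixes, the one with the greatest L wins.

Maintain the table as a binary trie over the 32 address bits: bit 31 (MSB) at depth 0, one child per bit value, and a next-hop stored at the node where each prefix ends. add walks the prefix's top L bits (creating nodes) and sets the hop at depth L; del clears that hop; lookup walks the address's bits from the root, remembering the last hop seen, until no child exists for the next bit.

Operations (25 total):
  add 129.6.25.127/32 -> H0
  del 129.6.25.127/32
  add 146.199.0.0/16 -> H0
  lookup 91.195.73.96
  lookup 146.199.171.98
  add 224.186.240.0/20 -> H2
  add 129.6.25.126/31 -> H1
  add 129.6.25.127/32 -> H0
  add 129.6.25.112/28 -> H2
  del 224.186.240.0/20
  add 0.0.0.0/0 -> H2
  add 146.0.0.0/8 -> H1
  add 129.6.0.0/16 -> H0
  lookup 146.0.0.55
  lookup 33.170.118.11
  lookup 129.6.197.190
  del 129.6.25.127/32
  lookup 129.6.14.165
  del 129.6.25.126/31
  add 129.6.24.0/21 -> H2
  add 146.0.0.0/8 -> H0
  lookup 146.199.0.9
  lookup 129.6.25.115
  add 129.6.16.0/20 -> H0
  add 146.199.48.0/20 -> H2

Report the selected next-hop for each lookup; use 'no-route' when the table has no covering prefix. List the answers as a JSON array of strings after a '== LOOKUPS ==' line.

Process each operation:
  add 129.6.25.127/32 -> H0 at depth 32
  - 129.6.25.127/32 clear@32
  add 146.199.0.0/16 -> H0 at depth 16
  lookup 91.195.73.96: bits ε walk d0:- -> no-route
  lookup 146.199.171.98: bits 1001001011000111 walk d0:-→d1:-→d2:-→d3:-→d4:-→d5:-→d6:-→d7:-→d8:-→d9:-→d10:-→d11:-→d12:-→d13:-→d14:-→d15:-→d16:H0 -> H0
  add 224.186.240.0/20 -> H2 at depth 20
  add 129.6.25.126/31 -> H1 at depth 31
  add 129.6.25.127/32 -> H0 at depth 32
  add 129.6.25.112/28 -> H2 at depth 28
  - 224.186.240.0/20 clear@20
  add 0.0.0.0/0 -> H2 at depth 0
  add 146.0.0.0/8 -> H1 at depth 8
  add 129.6.0.0/16 -> H0 at depth 16
  lookup 146.0.0.55: bits 10010010 walk d0:H2→d1:-→d2:-→d3:-→d4:-→d5:-→d6:-→d7:-→d8:H1 -> H1
  lookup 33.170.118.11: bits ε walk d0:H2 -> H2
  lookup 129.6.197.190: bits 1000000100000110 walk d0:H2→d1:-→d2:-→d3:-→d4:-→d5:-→d6:-→d7:-→d8:-→d9:-→d10:-→d11:-→d12:-→d13:-→d14:-→d15:-→d16:H0 -> H0
  - 129.6.25.127/32 clear@32
  lookup 129.6.14.165: bits 1000000100000110000 walk d0:H2→d1:-→d2:-→d3:-→d4:-→d5:-→d6:-→d7:-→d8:-→d9:-→d10:-→d11:-→d12:-→d13:-→d14:-→d15:-→d16:H0→d17:-→d18:-→d19:- -> H0
  - 129.6.25.126/31 clear@31
  add 129.6.24.0/21 -> H2 at depth 21
  add 146.0.0.0/8 -> H0 at depth 8
  lookup 146.199.0.9: bits 1001001011000111 walk d0:H2→d1:-→d2:-→d3:-→d4:-→d5:-→d6:-→d7:-→d8:H0→d9:-→d10:-→d11:-→d12:-→d13:-→d14:-→d15:-→d16:H0 -> H0
  lookup 129.6.25.115: bits 1000000100000110000110010111 walk d0:H2→d1:-→d2:-→d3:-→d4:-→d5:-→d6:-→d7:-→d8:-→d9:-→d10:-→d11:-→d12:-→d13:-→d14:-→d15:-→d16:H0→d17:-→d18:-→d19:-→d20:-→d21:H2→d22:-→d23:-→d24:-→d25:-→d26:-→d27:-→d28:H2 -> H2
  add 129.6.16.0/20 -> H0 at depth 20
  add 146.199.48.0/20 -> H2 at depth 20

== LOOKUPS ==
["no-route","H0","H1","H2","H0","H0","H0","H2"]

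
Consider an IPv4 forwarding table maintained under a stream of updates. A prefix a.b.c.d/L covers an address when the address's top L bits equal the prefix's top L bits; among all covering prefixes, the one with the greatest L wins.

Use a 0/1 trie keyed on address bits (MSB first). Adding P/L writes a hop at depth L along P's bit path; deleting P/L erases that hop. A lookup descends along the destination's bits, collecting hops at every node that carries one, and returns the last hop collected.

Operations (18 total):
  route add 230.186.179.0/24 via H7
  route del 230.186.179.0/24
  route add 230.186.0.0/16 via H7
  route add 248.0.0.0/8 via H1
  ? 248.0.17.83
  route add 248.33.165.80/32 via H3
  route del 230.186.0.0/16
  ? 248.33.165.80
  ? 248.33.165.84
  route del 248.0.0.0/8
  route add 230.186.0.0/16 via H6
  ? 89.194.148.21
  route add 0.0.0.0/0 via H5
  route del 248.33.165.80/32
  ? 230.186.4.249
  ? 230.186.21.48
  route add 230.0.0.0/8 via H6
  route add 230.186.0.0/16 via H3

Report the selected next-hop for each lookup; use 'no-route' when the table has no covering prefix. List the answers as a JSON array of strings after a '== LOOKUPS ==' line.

Trace:
  add 230.186.179.0/24 -> H7 at depth 24
  - 230.186.179.0/24 clear@24
  add 230.186.0.0/16 -> H7 at depth 16
  add 248.0.0.0/8 -> H1 at depth 8
  lookup 248.0.17.83: bits 11111000 walk d0:-→d1:-→d2:-→d3:-→d4:-→d5:-→d6:-→d7:-→d8:H1 -> H1
  add 248.33.165.80/32 -> H3 at depth 32
  - 230.186.0.0/16 clear@16
  lookup 248.33.165.80: bits 11111000001000011010010101010000 walk d0:-→d1:-→d2:-→d3:-→d4:-→d5:-→d6:-→d7:-→d8:H1→d9:-→d10:-→d11:-→d12:-→d13:-→d14:-→d15:-→d16:-→d17:-→d18:-→d19:-→d20:-→d21:-→d22:-→d23:-→d24:-→d25:-→d26:-→d27:-→d28:-→d29:-→d30:-→d31:-→d32:H3 -> H3
  lookup 248.33.165.84: bits 11111000001000011010010101010 walk d0:-→d1:-→d2:-→d3:-→d4:-→d5:-→d6:-→d7:-→d8:H1→d9:-→d10:-→d11:-→d12:-→d13:-→d14:-→d15:-→d16:-→d17:-→d18:-→d19:-→d20:-→d21:-→d22:-→d23:-→d24:-→d25:-→d26:-→d27:-→d28:-→d29:- -> H1
  - 248.0.0.0/8 clear@8
  add 230.186.0.0/16 -> H6 at depth 16
  lookup 89.194.148.21: bits ε walk d0:- -> no-route
  add 0.0.0.0/0 -> H5 at depth 0
  - 248.33.165.80/32 clear@32
  lookup 230.186.4.249: bits 1110011010111010 walk d0:H5→d1:-→d2:-→d3:-→d4:-→d5:-→d6:-→d7:-→d8:-→d9:-→d10:-→d11:-→d12:-→d13:-→d14:-→d15:-→d16:H6 -> H6
  lookup 230.186.21.48: bits 1110011010111010 walk d0:H5→d1:-→d2:-→d3:-→d4:-→d5:-→d6:-→d7:-→d8:-→d9:-→d10:-→d11:-→d12:-→d13:-→d14:-→d15:-→d16:H6 -> H6
  add 230.0.0.0/8 -> H6 at depth 8
  add 230.186.0.0/16 -> H3 at depth 16

== LOOKUPS ==
["H1","H3","H1","no-route","H6","H6"]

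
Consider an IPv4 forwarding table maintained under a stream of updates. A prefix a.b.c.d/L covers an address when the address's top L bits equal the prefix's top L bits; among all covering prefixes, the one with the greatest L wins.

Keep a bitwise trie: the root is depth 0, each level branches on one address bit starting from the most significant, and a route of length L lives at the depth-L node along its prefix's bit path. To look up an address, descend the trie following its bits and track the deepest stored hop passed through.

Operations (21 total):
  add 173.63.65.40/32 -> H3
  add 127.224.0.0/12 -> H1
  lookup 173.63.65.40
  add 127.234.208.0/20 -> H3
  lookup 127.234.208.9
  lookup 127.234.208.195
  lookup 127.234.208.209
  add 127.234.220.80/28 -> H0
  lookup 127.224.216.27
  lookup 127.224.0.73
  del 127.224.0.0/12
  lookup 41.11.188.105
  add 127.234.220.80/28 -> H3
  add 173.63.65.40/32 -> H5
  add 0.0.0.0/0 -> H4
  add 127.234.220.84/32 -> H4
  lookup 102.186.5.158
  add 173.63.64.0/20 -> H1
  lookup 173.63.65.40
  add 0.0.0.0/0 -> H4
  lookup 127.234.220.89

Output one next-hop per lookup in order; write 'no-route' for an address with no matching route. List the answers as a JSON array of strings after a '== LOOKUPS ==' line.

Apply in order:
  add 173.63.65.40/32 -> H3 at depth 32
  add 127.224.0.0/12 -> H1 at depth 12
  ? 173.63.65.40  path d0:-→d1:-→d2:-→d3:-→d4:-→d5:-→d6:-→d7:-→d8:-→d9:-→d10:-→d11:-→d12:-→d13:-→d14:-→d15:-→d16:-→d17:-→d18:-→d19:-→d20:-→d21:-→d22:-→d23:-→d24:-→d25:-→d26:-→d27:-→d28:-→d29:-→d30:-→d31:-→d32:H3  best=H3
  add 127.234.208.0/20 -> H3 at depth 20
  ? 127.234.208.9  path d0:-→d1:-→d2:-→d3:-→d4:-→d5:-→d6:-→d7:-→d8:-→d9:-→d10:-→d11:-→d12:H1→d13:-→d14:-→d15:-→d16:-→d17:-→d18:-→d19:-→d20:H3  best=H3
  ? 127.234.208.195  path d0:-→d1:-→d2:-→d3:-→d4:-→d5:-→d6:-→d7:-→d8:-→d9:-→d10:-→d11:-→d12:H1→d13:-→d14:-→d15:-→d16:-→d17:-→d18:-→d19:-→d20:H3  best=H3
  ? 127.234.208.209  path d0:-→d1:-→d2:-→d3:-→d4:-→d5:-→d6:-→d7:-→d8:-→d9:-→d10:-→d11:-→d12:H1→d13:-→d14:-→d15:-→d16:-→d17:-→d18:-→d19:-→d20:H3  best=H3
  add 127.234.220.80/28 -> H0 at depth 28
  ? 127.224.216.27  path d0:-→d1:-→d2:-→d3:-→d4:-→d5:-→d6:-→d7:-→d8:-→d9:-→d10:-→d11:-→d12:H1  best=H1
  ? 127.224.0.73  path d0:-→d1:-→d2:-→d3:-→d4:-→d5:-→d6:-→d7:-→d8:-→d9:-→d10:-→d11:-→d12:H1  best=H1
  del 127.224.0.0/12 (clear depth 12)
  ? 41.11.188.105  path d0:-→d1:-  best=no-route
  add 127.234.220.80/28 -> H3 at depth 28
  add 173.63.65.40/32 -> H5 at depth 32
  add 0.0.0.0/0 -> H4 at depth 0
  add 127.234.220.84/32 -> H4 at depth 32
  ? 102.186.5.158  path d0:H4→d1:-→d2:-→d3:-  best=H4
  add 173.63.64.0/20 -> H1 at depth 20
  ? 173.63.65.40  path d0:H4→d1:-→d2:-→d3:-→d4:-→d5:-→d6:-→d7:-→d8:-→d9:-→d10:-→d11:-→d12:-→d13:-→d14:-→d15:-→d16:-→d17:-→d18:-→d19:-→d20:H1→d21:-→d22:-→d23:-→d24:-→d25:-→d26:-→d27:-→d28:-→d29:-→d30:-→d31:-→d32:H5  best=H5
  add 0.0.0.0/0 -> H4 at depth 0
  ? 127.234.220.89  path d0:H4→d1:-→d2:-→d3:-→d4:-→d5:-→d6:-→d7:-→d8:-→d9:-→d10:-→d11:-→d12:-→d13:-→d14:-→d15:-→d16:-→d17:-→d18:-→d19:-→d20:H3→d21:-→d22:-→d23:-→d24:-→d25:-→d26:-→d27:-→d28:H3  best=H3

== LOOKUPS ==
["H3","H3","H3","H3","H1","H1","no-route","H4","H5","H3"]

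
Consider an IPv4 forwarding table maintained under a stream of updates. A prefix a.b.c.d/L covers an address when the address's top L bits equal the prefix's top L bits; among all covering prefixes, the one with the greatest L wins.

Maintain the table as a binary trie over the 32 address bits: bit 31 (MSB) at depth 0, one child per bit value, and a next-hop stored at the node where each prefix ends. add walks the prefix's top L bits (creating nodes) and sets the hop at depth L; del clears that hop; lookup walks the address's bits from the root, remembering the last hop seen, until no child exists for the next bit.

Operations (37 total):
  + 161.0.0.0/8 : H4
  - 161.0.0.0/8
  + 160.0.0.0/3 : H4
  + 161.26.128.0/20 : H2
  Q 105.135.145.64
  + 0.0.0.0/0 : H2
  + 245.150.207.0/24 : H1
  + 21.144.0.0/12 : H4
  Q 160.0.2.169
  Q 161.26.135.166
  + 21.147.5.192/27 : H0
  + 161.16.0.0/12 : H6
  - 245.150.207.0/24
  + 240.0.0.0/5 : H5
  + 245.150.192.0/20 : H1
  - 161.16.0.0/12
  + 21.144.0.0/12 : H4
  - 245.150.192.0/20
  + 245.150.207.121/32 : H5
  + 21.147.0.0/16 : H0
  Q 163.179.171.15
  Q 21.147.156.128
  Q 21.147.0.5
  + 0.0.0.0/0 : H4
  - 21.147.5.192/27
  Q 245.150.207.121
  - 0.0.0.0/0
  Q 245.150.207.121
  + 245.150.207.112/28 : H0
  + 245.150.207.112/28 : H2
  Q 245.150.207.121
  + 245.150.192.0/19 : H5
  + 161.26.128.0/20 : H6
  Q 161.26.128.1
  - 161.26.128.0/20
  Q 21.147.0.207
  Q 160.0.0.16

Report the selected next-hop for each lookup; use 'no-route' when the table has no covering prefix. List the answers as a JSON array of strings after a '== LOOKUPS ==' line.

Trace:
  + 161.0.0.0/8 (H4) depth=8
  del 161.0.0.0/8 (clear depth 8)
  + 160.0.0.0/3 (H4) depth=3
  + 161.26.128.0/20 (H2) depth=20
  lookup 105.135.145.64: bits ε walk d0:- -> no-route
  + 0.0.0.0/0 (H2) depth=0
  + 245.150.207.0/24 (H1) depth=24
  + 21.144.0.0/12 (H4) depth=12
  lookup 160.0.2.169: bits 1010000 walk d0:H2→d1:-→d2:-→d3:H4→d4:-→d5:-→d6:-→d7:- -> H4
  lookup 161.26.135.166: bits 10100001000110101000 walk d0:H2→d1:-→d2:-→d3:H4→d4:-→d5:-→d6:-→d7:-→d8:-→d9:-→d10:-→d11:-→d12:-→d13:-→d14:-→d15:-→d16:-→d17:-→d18:-→d19:-→d20:H2 -> H2
  + 21.147.5.192/27 (H0) depth=27
  + 161.16.0.0/12 (H6) depth=12
  del 245.150.207.0/24 (clear depth 24)
  + 240.0.0.0/5 (H5) depth=5
  + 245.150.192.0/20 (H1) depth=20
  del 161.16.0.0/12 (clear depth 12)
  + 21.144.0.0/12 (H4) depth=12
  del 245.150.192.0/20 (clear depth 20)
  + 245.150.207.121/32 (H5) depth=32
  + 21.147.0.0/16 (H0) depth=16
  lookup 163.179.171.15: bits 101000 walk d0:H2→d1:-→d2:-→d3:H4→d4:-→d5:-→d6:- -> H4
  lookup 21.147.156.128: bits 0001010110010011 walk d0:H2→d1:-→d2:-→d3:-→d4:-→d5:-→d6:-→d7:-→d8:-→d9:-→d10:-→d11:-→d12:H4→d13:-→d14:-→d15:-→d16:H0 -> H0
  lookup 21.147.0.5: bits 000101011001001100000 walk d0:H2→d1:-→d2:-→d3:-→d4:-→d5:-→d6:-→d7:-→d8:-→d9:-→d10:-→d11:-→d12:H4→d13:-→d14:-→d15:-→d16:H0→d17:-→d18:-→d19:-→d20:-→d21:- -> H0
  + 0.0.0.0/0 (H4) depth=0
  del 21.147.5.192/27 (clear depth 27)
  lookup 245.150.207.121: bits 11110101100101101100111101111001 walk d0:H4→d1:-→d2:-→d3:-→d4:-→d5:H5→d6:-→d7:-→d8:-→d9:-→d10:-→d11:-→d12:-→d13:-→d14:-→d15:-→d16:-→d17:-→d18:-→d19:-→d20:-→d21:-→d22:-→d23:-→d24:-→d25:-→d26:-→d27:-→d28:-→d29:-→d30:-→d31:-→d32:H5 -> H5
  del 0.0.0.0/0 (clear depth 0)
  lookup 245.150.207.121: bits 11110101100101101100111101111001 walk d0:-→d1:-→d2:-→d3:-→d4:-→d5:H5→d6:-→d7:-→d8:-→d9:-→d10:-→d11:-→d12:-→d13:-→d14:-→d15:-→d16:-→d17:-→d18:-→d19:-→d20:-→d21:-→d22:-→d23:-→d24:-→d25:-→d26:-→d27:-→d28:-→d29:-→d30:-→d31:-→d32:H5 -> H5
  + 245.150.207.112/28 (H0) depth=28
  + 245.150.207.112/28 (H2) depth=28
  lookup 245.150.207.121: bits 11110101100101101100111101111001 walk d0:-→d1:-→d2:-→d3:-→d4:-→d5:H5→d6:-→d7:-→d8:-→d9:-→d10:-→d11:-→d12:-→d13:-→d14:-→d15:-→d16:-→d17:-→d18:-→d19:-→d20:-→d21:-→d22:-→d23:-→d24:-→d25:-→d26:-→d27:-→d28:H2→d29:-→d30:-→d31:-→d32:H5 -> H5
  + 245.150.192.0/19 (H5) depth=19
  + 161.26.128.0/20 (H6) depth=20
  lookup 161.26.128.1: bits 10100001000110101000 walk d0:-→d1:-→d2:-→d3:H4→d4:-→d5:-→d6:-→d7:-→d8:-→d9:-→d10:-→d11:-→d12:-→d13:-→d14:-→d15:-→d16:-→d17:-→d18:-→d19:-→d20:H6 -> H6
  del 161.26.128.0/20 (clear depth 20)
  lookup 21.147.0.207: bits 000101011001001100000 walk d0:-→d1:-→d2:-→d3:-→d4:-→d5:-→d6:-→d7:-→d8:-→d9:-→d10:-→d11:-→d12:H4→d13:-→d14:-→d15:-→d16:H0→d17:-→d18:-→d19:-→d20:-→d21:- -> H0
  lookup 160.0.0.16: bits 1010000 walk d0:-→d1:-→d2:-→d3:H4→d4:-→d5:-→d6:-→d7:- -> H4

== LOOKUPS ==
["no-route","H4","H2","H4","H0","H0","H5","H5","H5","H6","H0","H4"]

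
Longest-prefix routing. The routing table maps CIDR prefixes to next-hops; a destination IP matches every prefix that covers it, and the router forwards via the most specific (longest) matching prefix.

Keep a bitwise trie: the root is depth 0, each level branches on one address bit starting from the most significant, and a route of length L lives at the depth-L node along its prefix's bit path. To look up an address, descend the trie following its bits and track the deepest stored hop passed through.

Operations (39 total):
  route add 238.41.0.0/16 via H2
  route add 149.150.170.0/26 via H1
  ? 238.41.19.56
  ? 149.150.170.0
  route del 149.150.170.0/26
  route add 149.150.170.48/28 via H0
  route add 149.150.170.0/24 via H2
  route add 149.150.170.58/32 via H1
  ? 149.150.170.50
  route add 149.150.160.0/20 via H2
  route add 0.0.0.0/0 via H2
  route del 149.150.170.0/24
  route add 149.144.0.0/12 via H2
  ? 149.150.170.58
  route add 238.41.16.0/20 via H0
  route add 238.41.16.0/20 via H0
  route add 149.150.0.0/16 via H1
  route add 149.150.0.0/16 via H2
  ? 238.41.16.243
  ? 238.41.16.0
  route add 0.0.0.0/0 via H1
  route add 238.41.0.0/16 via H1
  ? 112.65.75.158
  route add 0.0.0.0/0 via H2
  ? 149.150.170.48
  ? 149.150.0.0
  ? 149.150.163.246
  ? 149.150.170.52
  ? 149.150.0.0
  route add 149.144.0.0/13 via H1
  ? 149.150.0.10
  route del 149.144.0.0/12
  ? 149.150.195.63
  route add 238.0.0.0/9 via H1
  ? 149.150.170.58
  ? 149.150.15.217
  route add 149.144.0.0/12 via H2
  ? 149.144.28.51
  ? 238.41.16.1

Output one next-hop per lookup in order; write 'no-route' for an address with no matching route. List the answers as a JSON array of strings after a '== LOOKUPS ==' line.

Apply in order:
  + 238.41.0.0/16 (H2) depth=16
  + 149.150.170.0/26 (H1) depth=26
  ? 238.41.19.56  path d0:-→d1:-→d2:-→d3:-→d4:-→d5:-→d6:-→d7:-→d8:-→d9:-→d10:-→d11:-→d12:-→d13:-→d14:-→d15:-→d16:H2  best=H2
  ? 149.150.170.0  path d0:-→d1:-→d2:-→d3:-→d4:-→d5:-→d6:-→d7:-→d8:-→d9:-→d10:-→d11:-→d12:-→d13:-→d14:-→d15:-→d16:-→d17:-→d18:-→d19:-→d20:-→d21:-→d22:-→d23:-→d24:-→d25:-→d26:H1  best=H1
  del 149.150.170.0/26 (clear depth 26)
  + 149.150.170.48/28 (H0) depth=28
  + 149.150.170.0/24 (H2) depth=24
  + 149.150.170.58/32 (H1) depth=32
  ? 149.150.170.50  path d0:-→d1:-→d2:-→d3:-→d4:-→d5:-→d6:-→d7:-→d8:-→d9:-→d10:-→d11:-→d12:-→d13:-→d14:-→d15:-→d16:-→d17:-→d18:-→d19:-→d20:-→d21:-→d22:-→d23:-→d24:H2→d25:-→d26:-→d27:-→d28:H0  best=H0
  + 149.150.160.0/20 (H2) depth=20
  + 0.0.0.0/0 (H2) depth=0
  del 149.150.170.0/24 (clear depth 24)
  + 149.144.0.0/12 (H2) depth=12
  ? 149.150.170.58  path d0:H2→d1:-→d2:-→d3:-→d4:-→d5:-→d6:-→d7:-→d8:-→d9:-→d10:-→d11:-→d12:H2→d13:-→d14:-→d15:-→d16:-→d17:-→d18:-→d19:-→d20:H2→d21:-→d22:-→d23:-→d24:-→d25:-→d26:-→d27:-→d28:H0→d29:-→d30:-→d31:-→d32:H1  best=H1
  + 238.41.16.0/20 (H0) depth=20
  + 238.41.16.0/20 (H0) depth=20
  + 149.150.0.0/16 (H1) depth=16
  + 149.150.0.0/16 (H2) depth=16
  ? 238.41.16.243  path d0:H2→d1:-→d2:-→d3:-→d4:-→d5:-→d6:-→d7:-→d8:-→d9:-→d10:-→d11:-→d12:-→d13:-→d14:-→d15:-→d16:H2→d17:-→d18:-→d19:-→d20:H0  best=H0
  ? 238.41.16.0  path d0:H2→d1:-→d2:-→d3:-→d4:-→d5:-→d6:-→d7:-→d8:-→d9:-→d10:-→d11:-→d12:-→d13:-→d14:-→d15:-→d16:H2→d17:-→d18:-→d19:-→d20:H0  best=H0
  + 0.0.0.0/0 (H1) depth=0
  + 238.41.0.0/16 (H1) depth=16
  ? 112.65.75.158  path d0:H1  best=H1
  + 0.0.0.0/0 (H2) depth=0
  ? 149.150.170.48  path d0:H2→d1:-→d2:-→d3:-→d4:-→d5:-→d6:-→d7:-→d8:-→d9:-→d10:-→d11:-→d12:H2→d13:-→d14:-→d15:-→d16:H2→d17:-→d18:-→d19:-→d20:H2→d21:-→d22:-→d23:-→d24:-→d25:-→d26:-→d27:-→d28:H0  best=H0
  ? 149.150.0.0  path d0:H2→d1:-→d2:-→d3:-→d4:-→d5:-→d6:-→d7:-→d8:-→d9:-→d10:-→d11:-→d12:H2→d13:-→d14:-→d15:-→d16:H2  best=H2
  ? 149.150.163.246  path d0:H2→d1:-→d2:-→d3:-→d4:-→d5:-→d6:-→d7:-→d8:-→d9:-→d10:-→d11:-→d12:H2→d13:-→d14:-→d15:-→d16:H2→d17:-→d18:-→d19:-→d20:H2  best=H2
  ? 149.150.170.52  path d0:H2→d1:-→d2:-→d3:-→d4:-→d5:-→d6:-→d7:-→d8:-→d9:-→d10:-→d11:-→d12:H2→d13:-→d14:-→d15:-→d16:H2→d17:-→d18:-→d19:-→d20:H2→d21:-→d22:-→d23:-→d24:-→d25:-→d26:-→d27:-→d28:H0  best=H0
  ? 149.150.0.0  path d0:H2→d1:-→d2:-→d3:-→d4:-→d5:-→d6:-→d7:-→d8:-→d9:-→d10:-→d11:-→d12:H2→d13:-→d14:-→d15:-→d16:H2  best=H2
  + 149.144.0.0/13 (H1) depth=13
  ? 149.150.0.10  path d0:H2→d1:-→d2:-→d3:-→d4:-→d5:-→d6:-→d7:-→d8:-→d9:-→d10:-→d11:-→d12:H2→d13:H1→d14:-→d15:-→d16:H2  best=H2
  del 149.144.0.0/12 (clear depth 12)
  ? 149.150.195.63  path d0:H2→d1:-→d2:-→d3:-→d4:-→d5:-→d6:-→d7:-→d8:-→d9:-→d10:-→d11:-→d12:-→d13:H1→d14:-→d15:-→d16:H2→d17:-  best=H2
  + 238.0.0.0/9 (H1) depth=9
  ? 149.150.170.58  path d0:H2→d1:-→d2:-→d3:-→d4:-→d5:-→d6:-→d7:-→d8:-→d9:-→d10:-→d11:-→d12:-→d13:H1→d14:-→d15:-→d16:H2→d17:-→d18:-→d19:-→d20:H2→d21:-→d22:-→d23:-→d24:-→d25:-→d26:-→d27:-→d28:H0→d29:-→d30:-→d31:-→d32:H1  best=H1
  ? 149.150.15.217  path d0:H2→d1:-→d2:-→d3:-→d4:-→d5:-→d6:-→d7:-→d8:-→d9:-→d10:-→d11:-→d12:-→d13:H1→d14:-→d15:-→d16:H2  best=H2
  + 149.144.0.0/12 (H2) depth=12
  ? 149.144.28.51  path d0:H2→d1:-→d2:-→d3:-→d4:-→d5:-→d6:-→d7:-→d8:-→d9:-→d10:-→d11:-→d12:H2→d13:H1  best=H1
  ? 238.41.16.1  path d0:H2→d1:-→d2:-→d3:-→d4:-→d5:-→d6:-→d7:-→d8:-→d9:H1→d10:-→d11:-→d12:-→d13:-→d14:-→d15:-→d16:H1→d17:-→d18:-→d19:-→d20:H0  best=H0

== LOOKUPS ==
["H2","H1","H0","H1","H0","H0","H1","H0","H2","H2","H0","H2","H2","H2","H1","H2","H1","H0"]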